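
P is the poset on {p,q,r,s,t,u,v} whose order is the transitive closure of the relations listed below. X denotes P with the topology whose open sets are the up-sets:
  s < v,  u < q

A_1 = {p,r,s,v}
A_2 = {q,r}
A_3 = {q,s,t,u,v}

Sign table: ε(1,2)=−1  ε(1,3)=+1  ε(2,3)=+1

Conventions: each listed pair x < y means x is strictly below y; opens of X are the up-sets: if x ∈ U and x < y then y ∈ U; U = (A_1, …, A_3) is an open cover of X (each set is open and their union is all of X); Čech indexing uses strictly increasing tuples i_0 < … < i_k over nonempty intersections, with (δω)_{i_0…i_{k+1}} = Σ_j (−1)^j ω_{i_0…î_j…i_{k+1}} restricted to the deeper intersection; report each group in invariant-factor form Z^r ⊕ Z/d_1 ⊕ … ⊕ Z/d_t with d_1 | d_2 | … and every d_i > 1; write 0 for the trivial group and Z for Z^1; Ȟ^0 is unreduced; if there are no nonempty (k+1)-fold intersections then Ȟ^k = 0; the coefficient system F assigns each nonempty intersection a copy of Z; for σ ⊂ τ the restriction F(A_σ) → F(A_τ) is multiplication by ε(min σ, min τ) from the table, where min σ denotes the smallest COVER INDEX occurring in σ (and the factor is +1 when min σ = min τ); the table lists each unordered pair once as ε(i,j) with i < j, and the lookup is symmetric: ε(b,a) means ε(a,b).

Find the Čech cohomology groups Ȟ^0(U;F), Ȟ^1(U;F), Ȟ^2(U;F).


intersection data:
  A12={r} A13={s,v} A23={q}
C dims 3,3; δ0: rk 3, SNF 1^2·2
Ȟ^0 = (3 − 3) − 0 = 0, so Ȟ^0 ≅ 0
Ȟ^1 = (3 − 0) − 3 = 0 plus torsion [2], so Ȟ^1 ≅ Z/2
Ȟ^2 = (0 − 0) − 0 = 0, so Ȟ^2 ≅ 0

Ȟ^0(U;F) ≅ 0, Ȟ^1(U;F) ≅ Z/2, Ȟ^2(U;F) ≅ 0


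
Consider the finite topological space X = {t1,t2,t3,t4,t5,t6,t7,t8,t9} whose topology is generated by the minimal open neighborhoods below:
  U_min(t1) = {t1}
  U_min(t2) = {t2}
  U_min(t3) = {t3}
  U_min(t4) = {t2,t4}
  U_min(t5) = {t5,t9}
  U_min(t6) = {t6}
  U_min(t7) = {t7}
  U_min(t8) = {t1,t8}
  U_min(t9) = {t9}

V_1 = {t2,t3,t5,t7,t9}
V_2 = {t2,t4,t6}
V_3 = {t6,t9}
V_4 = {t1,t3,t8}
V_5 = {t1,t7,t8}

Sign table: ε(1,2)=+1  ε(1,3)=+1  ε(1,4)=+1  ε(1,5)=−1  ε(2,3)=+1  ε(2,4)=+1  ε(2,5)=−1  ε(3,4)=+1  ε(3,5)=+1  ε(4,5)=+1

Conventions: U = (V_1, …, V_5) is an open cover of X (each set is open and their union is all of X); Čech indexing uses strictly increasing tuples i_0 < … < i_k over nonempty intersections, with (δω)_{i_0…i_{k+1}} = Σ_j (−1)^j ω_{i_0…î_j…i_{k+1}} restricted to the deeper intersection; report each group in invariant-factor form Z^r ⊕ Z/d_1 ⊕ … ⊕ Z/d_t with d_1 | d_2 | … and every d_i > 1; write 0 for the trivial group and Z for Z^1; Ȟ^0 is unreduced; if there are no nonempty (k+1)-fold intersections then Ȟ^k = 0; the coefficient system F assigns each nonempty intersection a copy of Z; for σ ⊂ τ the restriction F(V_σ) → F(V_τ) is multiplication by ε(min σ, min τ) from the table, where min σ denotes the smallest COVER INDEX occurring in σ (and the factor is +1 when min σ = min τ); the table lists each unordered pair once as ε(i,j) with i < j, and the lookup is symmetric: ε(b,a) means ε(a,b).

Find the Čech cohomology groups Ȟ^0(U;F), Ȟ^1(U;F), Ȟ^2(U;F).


Ȟ^0(U;F) ≅ 0, Ȟ^1(U;F) ≅ Z ⊕ Z/2 and Ȟ^2(U;F) ≅ 0

nerve simplices:
  V12={t2} V13={t9} V14={t3} V15={t7} V23={t6} V45={t1,t8}
C dims 5,6; δ0: rk 5, SNF 1^4·2
degree 0: 5−5−0 = 0 → Ȟ^0 ≅ 0
degree 1: 6−0−5 = 1 plus torsion [2] → Ȟ^1 ≅ Z ⊕ Z/2
degree 2: 0−0−0 = 0 → Ȟ^2 ≅ 0


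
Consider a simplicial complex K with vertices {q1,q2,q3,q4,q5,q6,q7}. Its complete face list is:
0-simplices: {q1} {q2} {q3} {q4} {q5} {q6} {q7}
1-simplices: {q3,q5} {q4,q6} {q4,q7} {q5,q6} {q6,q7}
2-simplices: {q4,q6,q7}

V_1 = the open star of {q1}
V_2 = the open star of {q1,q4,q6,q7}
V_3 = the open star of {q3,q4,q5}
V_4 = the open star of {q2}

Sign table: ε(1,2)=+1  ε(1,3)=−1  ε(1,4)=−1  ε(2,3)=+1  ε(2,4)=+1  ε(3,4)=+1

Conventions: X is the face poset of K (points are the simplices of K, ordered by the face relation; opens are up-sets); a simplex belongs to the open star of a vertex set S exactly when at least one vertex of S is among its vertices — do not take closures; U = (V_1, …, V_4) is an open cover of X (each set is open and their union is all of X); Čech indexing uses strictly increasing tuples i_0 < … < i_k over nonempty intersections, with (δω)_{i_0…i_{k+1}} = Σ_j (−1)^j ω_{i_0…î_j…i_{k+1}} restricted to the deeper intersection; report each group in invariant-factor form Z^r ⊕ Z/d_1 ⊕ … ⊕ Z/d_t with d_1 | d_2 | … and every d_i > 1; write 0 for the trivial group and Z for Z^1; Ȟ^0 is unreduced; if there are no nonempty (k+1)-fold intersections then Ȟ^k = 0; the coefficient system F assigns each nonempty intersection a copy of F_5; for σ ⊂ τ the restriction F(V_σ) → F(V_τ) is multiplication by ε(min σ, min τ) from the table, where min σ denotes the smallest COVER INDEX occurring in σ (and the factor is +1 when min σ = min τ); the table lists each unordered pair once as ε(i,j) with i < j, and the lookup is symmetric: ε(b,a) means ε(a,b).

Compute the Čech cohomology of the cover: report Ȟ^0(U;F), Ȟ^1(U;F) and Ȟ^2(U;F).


Ȟ^0 = Z/5 ⊕ Z/5; Ȟ^1 = 0; Ȟ^2 = 0

nerve of the cover:
  V1={{q1}} V2={{q1},{q4},{q6},{q7},{q4,q6},{q4,q7},{q5,q6},{q6,q7},{q4,q6,q7}} V3={{q3},{q4},{q5},{q3,q5},{q4,q6},{q4,q7},{q5,q6},{q4,q6,q7}} V4={{q2}}
  V12={{q1}} V23={{q4},{q4,q6},{q4,q7},{q5,q6},{q4,q6,q7}}
C dims 4,2; δ0: rk_F5 2
Ȟ^0 = (4 − 2) − 0 = 2, so Ȟ^0 ≅ Z/5 ⊕ Z/5
Ȟ^1 = (2 − 0) − 2 = 0, so Ȟ^1 ≅ 0
Ȟ^2 = (0 − 0) − 0 = 0, so Ȟ^2 ≅ 0


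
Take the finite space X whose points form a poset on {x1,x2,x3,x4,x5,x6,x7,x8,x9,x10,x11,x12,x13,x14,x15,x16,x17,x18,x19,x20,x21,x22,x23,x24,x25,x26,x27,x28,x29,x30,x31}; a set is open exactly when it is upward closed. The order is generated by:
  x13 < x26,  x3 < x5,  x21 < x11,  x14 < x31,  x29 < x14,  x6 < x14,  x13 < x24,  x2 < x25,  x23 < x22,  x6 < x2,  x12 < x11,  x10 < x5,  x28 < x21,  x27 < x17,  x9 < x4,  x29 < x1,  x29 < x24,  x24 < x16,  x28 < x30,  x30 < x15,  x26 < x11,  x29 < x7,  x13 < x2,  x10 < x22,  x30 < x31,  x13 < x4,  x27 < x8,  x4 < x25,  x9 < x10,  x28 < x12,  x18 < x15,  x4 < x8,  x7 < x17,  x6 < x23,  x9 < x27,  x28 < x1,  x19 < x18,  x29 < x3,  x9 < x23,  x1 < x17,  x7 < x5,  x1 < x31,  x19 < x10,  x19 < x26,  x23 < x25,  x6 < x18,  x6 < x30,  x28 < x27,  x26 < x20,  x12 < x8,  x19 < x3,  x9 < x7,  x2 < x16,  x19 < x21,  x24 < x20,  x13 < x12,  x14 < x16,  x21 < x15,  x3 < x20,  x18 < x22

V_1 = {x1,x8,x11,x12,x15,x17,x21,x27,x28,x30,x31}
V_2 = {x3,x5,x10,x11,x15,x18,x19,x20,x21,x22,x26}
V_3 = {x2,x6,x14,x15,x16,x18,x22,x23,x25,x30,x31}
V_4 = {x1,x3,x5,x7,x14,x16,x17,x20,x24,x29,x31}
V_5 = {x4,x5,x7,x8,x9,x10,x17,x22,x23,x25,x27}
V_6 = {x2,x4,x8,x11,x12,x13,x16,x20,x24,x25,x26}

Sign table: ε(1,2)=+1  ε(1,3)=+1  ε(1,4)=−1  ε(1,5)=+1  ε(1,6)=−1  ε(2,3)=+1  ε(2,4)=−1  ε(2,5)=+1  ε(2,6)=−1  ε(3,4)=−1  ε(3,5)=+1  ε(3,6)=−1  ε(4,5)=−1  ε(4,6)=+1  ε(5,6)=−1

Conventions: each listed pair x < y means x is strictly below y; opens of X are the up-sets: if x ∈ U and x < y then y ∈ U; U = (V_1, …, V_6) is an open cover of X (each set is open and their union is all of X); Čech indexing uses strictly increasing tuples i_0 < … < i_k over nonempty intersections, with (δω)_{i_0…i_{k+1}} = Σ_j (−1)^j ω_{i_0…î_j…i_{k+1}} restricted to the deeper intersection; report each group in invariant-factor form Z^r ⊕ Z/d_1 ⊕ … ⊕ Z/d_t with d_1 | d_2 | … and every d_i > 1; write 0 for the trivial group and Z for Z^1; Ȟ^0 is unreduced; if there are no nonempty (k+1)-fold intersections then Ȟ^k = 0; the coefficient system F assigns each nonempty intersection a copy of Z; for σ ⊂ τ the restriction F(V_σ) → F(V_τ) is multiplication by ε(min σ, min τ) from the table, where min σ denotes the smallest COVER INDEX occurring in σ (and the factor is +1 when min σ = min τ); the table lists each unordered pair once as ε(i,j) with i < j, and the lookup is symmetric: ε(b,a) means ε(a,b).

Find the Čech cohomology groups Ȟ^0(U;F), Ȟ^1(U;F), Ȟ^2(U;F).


intersection data:
  V12={x11,x15,x21} V13={x15,x30,x31} V14={x1,x17,x31} V15={x8,x17,x27} V16={x8,x11,x12} V23={x15,x18,x22} V24={x3,x5,x20} V25={x5,x10,x22} V26={x11,x20,x26} V34={x14,x16,x31} V35={x22,x23,x25} V36={x2,x16,x25} V45={x5,x7,x17} V46={x16,x20,x24} V56={x4,x8,x25}
  V123={x15} V126={x11} V134={x31} V145={x17} V156={x8} V235={x22} V245={x5} V246={x20} V346={x16} V356={x25}
C dims 6,15,10; δ0: rk 5, SNF 1^5; δ1: rk 10, SNF 1^9·2
Ȟ^0 = (6 − 5) − 0 = 1, so Ȟ^0 ≅ Z
Ȟ^1 = (15 − 10) − 5 = 0, so Ȟ^1 ≅ 0
Ȟ^2 = (10 − 0) − 10 = 0 plus torsion [2], so Ȟ^2 ≅ Z/2

Ȟ^0 = Z; Ȟ^1 = 0; Ȟ^2 = Z/2


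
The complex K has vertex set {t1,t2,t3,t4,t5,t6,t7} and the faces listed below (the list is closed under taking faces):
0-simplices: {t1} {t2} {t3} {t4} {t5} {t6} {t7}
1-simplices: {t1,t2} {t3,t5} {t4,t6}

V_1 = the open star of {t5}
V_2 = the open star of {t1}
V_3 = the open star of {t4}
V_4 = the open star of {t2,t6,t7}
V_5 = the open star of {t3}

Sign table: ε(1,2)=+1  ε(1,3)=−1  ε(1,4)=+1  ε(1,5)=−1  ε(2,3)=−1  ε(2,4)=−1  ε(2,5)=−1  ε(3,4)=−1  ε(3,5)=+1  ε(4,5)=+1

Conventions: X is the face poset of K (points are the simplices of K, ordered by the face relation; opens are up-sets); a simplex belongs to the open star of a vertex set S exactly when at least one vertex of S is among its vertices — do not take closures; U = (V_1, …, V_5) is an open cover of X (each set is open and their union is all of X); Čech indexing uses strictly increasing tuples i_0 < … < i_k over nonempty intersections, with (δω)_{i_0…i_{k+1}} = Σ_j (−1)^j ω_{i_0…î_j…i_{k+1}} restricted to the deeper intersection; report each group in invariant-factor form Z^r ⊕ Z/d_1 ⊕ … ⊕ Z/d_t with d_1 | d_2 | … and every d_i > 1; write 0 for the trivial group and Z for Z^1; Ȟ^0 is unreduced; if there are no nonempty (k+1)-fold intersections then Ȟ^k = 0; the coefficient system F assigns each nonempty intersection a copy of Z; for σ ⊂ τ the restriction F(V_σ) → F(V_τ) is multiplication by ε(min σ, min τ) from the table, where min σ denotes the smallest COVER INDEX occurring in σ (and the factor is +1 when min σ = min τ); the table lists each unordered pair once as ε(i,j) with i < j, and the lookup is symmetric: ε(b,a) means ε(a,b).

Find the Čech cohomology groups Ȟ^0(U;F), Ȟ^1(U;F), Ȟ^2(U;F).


Ȟ^0 ≅ Z^2; Ȟ^1 ≅ 0; Ȟ^2 ≅ 0

intersection data:
  V1={{t5},{t3,t5}} V2={{t1},{t1,t2}} V3={{t4},{t4,t6}} V4={{t2},{t6},{t7},{t1,t2},{t4,t6}} V5={{t3},{t3,t5}}
  V15={{t3,t5}} V24={{t1,t2}} V34={{t4,t6}}
C dims 5,3; δ0: rk 3, SNF 1^3
Ȟ^0 = (5 − 3) − 0 = 2, so Ȟ^0 ≅ Z^2
Ȟ^1 = (3 − 0) − 3 = 0, so Ȟ^1 ≅ 0
Ȟ^2 = (0 − 0) − 0 = 0, so Ȟ^2 ≅ 0


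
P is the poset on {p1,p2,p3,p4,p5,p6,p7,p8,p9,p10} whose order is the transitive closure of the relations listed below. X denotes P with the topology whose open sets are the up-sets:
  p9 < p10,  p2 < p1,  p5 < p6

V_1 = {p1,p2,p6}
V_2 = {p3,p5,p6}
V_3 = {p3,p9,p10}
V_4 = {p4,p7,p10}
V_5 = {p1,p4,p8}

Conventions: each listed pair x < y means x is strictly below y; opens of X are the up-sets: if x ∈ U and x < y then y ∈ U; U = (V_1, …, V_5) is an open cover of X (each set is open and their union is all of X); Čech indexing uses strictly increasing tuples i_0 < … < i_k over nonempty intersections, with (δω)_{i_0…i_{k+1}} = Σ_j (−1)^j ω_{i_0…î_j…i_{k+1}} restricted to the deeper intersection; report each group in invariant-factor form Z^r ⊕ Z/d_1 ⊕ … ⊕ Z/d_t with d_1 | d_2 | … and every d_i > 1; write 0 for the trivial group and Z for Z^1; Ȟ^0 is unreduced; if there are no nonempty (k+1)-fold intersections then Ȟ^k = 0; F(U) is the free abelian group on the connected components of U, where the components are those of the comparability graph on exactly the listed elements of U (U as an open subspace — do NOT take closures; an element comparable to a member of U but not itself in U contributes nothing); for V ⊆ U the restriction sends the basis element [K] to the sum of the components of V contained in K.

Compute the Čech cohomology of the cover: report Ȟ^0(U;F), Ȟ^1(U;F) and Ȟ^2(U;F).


nonempty overlaps:
  V12={p6} V15={p1} V23={p3} V34={p10} V45={p4}
components per intersection:
  V1: {p1,p2} {p6}
  V2: {p3} {p5,p6}
  V3: {p3} {p9,p10}
  V4: {p4} {p7} {p10}
  V5: {p1} {p4} {p8}
  V12: {p6}
  V15: {p1}
  V23: {p3}
  V34: {p10}
  V45: {p4}
C dims 12,5; δ0: rk 5, SNF 1^5
degree 0: 12−5−0 = 7 → Ȟ^0 ≅ Z^7
degree 1: 5−0−5 = 0 → Ȟ^1 ≅ 0
degree 2: 0−0−0 = 0 → Ȟ^2 ≅ 0

Ȟ^0(U;F) ≅ Z^7,  Ȟ^1(U;F) ≅ 0,  Ȟ^2(U;F) ≅ 0


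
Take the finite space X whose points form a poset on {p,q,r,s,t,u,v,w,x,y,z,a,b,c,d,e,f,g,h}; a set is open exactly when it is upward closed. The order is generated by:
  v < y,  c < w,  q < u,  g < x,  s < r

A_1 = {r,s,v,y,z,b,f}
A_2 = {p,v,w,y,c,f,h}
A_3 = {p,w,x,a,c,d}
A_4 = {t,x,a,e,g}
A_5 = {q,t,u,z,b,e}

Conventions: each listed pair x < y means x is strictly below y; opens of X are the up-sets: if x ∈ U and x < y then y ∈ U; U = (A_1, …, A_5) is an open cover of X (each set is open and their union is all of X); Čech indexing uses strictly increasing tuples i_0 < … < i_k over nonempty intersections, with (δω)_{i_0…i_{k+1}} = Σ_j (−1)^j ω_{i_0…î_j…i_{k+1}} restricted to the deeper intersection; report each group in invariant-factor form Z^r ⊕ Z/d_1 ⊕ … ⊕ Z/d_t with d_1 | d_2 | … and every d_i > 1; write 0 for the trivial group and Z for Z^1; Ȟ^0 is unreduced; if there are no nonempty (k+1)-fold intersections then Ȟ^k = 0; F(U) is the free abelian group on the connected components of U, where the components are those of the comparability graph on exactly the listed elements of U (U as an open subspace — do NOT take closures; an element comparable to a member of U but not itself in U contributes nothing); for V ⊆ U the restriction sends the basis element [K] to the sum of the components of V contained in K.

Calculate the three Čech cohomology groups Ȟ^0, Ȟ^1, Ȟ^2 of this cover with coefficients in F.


Ȟ^0 ≅ Z^14, Ȟ^1 ≅ 0, Ȟ^2 ≅ 0

nerve of the cover:
  A12={v,y,f} A15={z,b} A23={p,w,c} A34={x,a} A45={t,e}
components per intersection:
  A1: {r,s} {v,y} {z} {b} {f}
  A2: {p} {v,y} {w,c} {f} {h}
  A3: {p} {w,c} {x} {a} {d}
  A4: {t} {x,g} {a} {e}
  A5: {q,u} {t} {z} {b} {e}
  A12: {v,y} {f}
  A15: {z} {b}
  A23: {p} {w,c}
  A34: {x} {a}
  A45: {t} {e}
C dims 24,10; δ0: rk 10, SNF 1^10
Ȟ^0 = (24 − 10) − 0 = 14, so Ȟ^0 ≅ Z^14
Ȟ^1 = (10 − 0) − 10 = 0, so Ȟ^1 ≅ 0
Ȟ^2 = (0 − 0) − 0 = 0, so Ȟ^2 ≅ 0


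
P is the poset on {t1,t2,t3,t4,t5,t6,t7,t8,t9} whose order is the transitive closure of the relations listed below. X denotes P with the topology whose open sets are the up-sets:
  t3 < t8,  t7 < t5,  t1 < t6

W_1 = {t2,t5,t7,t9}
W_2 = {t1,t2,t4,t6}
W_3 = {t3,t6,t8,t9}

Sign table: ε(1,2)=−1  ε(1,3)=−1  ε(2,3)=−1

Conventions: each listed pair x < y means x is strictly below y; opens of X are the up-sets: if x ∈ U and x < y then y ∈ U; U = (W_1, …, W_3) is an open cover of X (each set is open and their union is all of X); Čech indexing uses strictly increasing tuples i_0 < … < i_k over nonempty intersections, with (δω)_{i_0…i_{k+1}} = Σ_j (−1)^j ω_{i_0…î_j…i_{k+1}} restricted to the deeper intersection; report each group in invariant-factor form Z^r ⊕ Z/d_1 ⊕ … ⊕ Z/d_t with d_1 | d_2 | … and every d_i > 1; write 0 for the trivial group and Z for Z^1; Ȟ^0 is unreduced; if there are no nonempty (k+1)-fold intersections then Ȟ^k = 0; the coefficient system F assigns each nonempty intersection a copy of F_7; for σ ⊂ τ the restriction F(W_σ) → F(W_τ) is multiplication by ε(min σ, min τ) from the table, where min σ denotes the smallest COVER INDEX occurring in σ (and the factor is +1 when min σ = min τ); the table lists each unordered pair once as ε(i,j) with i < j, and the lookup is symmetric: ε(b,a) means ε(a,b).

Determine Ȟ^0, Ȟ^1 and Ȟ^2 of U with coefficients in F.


nonempty overlaps:
  W12={t2} W13={t9} W23={t6}
C dims 3,3; δ0: rk_F7 3
degree 0: 3−3−0 = 0 → Ȟ^0 ≅ 0
degree 1: 3−0−3 = 0 → Ȟ^1 ≅ 0
degree 2: 0−0−0 = 0 → Ȟ^2 ≅ 0

Ȟ^0 = 0, Ȟ^1 = 0, Ȟ^2 = 0


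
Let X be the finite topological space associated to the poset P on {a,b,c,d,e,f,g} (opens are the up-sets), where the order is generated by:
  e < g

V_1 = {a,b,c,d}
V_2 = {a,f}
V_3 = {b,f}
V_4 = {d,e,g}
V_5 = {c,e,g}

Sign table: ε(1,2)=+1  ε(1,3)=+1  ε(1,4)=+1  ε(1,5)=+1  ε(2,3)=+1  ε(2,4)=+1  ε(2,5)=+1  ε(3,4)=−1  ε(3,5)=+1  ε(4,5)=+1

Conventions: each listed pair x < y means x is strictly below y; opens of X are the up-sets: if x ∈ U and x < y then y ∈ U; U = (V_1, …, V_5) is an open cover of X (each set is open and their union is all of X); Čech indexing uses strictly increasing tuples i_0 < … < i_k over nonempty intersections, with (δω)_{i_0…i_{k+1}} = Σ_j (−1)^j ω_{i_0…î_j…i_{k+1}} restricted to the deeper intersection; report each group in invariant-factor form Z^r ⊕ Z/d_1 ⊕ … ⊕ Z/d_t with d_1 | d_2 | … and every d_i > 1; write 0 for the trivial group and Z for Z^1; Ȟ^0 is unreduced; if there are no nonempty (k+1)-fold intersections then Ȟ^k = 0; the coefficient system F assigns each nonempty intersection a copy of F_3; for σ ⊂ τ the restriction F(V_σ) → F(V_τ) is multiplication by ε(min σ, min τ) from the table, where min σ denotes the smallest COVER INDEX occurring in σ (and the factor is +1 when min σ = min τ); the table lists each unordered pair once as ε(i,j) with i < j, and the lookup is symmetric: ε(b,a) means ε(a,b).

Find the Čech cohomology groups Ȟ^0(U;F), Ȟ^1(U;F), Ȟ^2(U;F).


nonempty overlaps:
  V12={a} V13={b} V14={d} V15={c} V23={f} V45={e,g}
C dims 5,6; δ0: rk_F3 4
degree 0: 5−4−0 = 1 → Ȟ^0 ≅ Z/3
degree 1: 6−0−4 = 2 → Ȟ^1 ≅ Z/3 ⊕ Z/3
degree 2: 0−0−0 = 0 → Ȟ^2 ≅ 0

Ȟ^0 ≅ Z/3; Ȟ^1 ≅ Z/3 ⊕ Z/3; Ȟ^2 ≅ 0


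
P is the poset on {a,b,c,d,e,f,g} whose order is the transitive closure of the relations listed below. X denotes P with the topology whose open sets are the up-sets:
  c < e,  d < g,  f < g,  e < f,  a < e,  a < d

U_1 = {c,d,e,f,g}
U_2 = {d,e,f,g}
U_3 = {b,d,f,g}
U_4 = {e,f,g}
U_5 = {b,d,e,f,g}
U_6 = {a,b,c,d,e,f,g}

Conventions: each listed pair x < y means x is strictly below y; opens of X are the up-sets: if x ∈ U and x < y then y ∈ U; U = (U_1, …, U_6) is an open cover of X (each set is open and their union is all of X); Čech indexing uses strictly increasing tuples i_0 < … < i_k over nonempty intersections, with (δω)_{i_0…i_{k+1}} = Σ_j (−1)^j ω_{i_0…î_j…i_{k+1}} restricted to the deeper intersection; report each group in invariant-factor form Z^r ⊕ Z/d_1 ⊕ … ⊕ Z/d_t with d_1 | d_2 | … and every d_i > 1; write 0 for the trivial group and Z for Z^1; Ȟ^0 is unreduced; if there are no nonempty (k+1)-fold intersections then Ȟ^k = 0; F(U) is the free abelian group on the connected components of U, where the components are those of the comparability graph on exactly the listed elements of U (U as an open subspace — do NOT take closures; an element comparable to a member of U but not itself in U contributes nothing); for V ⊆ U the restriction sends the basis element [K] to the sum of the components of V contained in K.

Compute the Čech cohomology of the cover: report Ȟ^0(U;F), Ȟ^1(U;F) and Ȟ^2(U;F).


Ȟ^0(U;F) ≅ Z^2; Ȟ^1(U;F) ≅ 0; Ȟ^2(U;F) ≅ 0

nerve simplices:
  U12={d,e,f,g} U13={d,f,g} U14={e,f,g} U15={d,e,f,g} U16={c,d,e,f,g} U23={d,f,g} U24={e,f,g} U25={d,e,f,g} U26={d,e,f,g} U34={f,g} U35={b,d,f,g} U36={b,d,f,g} U45={e,f,g} U46={e,f,g} U56={b,d,e,f,g}
  U123={d,f,g} U124={e,f,g} U125={d,e,f,g} U126={d,e,f,g} U134={f,g} U135={d,f,g} U136={d,f,g} U145={e,f,g} U146={e,f,g} U156={d,e,f,g} U234={f,g} U235={d,f,g} U236={d,f,g} U245={e,f,g} U246={e,f,g} U256={d,e,f,g} U345={f,g} U346={f,g} U356={b,d,f,g} U456={e,f,g}
  U1234={f,g} U1235={d,f,g} U1236={d,f,g} U1245={e,f,g} U1246={e,f,g} U1256={d,e,f,g} U1345={f,g} U1346={f,g} U1356={d,f,g} U1456={e,f,g} U2345={f,g} U2346={f,g} U2356={d,f,g} U2456={e,f,g} U3456={f,g}
  U12345={f,g} U12346={f,g} U12356={d,f,g} U12456={e,f,g} U13456={f,g} U23456={f,g}
  U123456={f,g}
components per intersection:
  U1: {c,d,e,f,g}
  U2: {d,e,f,g}
  U3: {b} {d,f,g}
  U4: {e,f,g}
  U5: {b} {d,e,f,g}
  U6: {a,c,d,e,f,g} {b}
  U12: {d,e,f,g}
  U13: {d,f,g}
  U14: {e,f,g}
  U15: {d,e,f,g}
  U16: {c,d,e,f,g}
  U23: {d,f,g}
  U24: {e,f,g}
  U25: {d,e,f,g}
  U26: {d,e,f,g}
  U34: {f,g}
  U35: {b} {d,f,g}
  U36: {b} {d,f,g}
  U45: {e,f,g}
  U46: {e,f,g}
  U56: {b} {d,e,f,g}
  U123: {d,f,g}
  U124: {e,f,g}
  U125: {d,e,f,g}
  U126: {d,e,f,g}
  U134: {f,g}
  U135: {d,f,g}
  U136: {d,f,g}
  U145: {e,f,g}
  U146: {e,f,g}
  U156: {d,e,f,g}
  U234: {f,g}
  U235: {d,f,g}
  U236: {d,f,g}
  U245: {e,f,g}
  U246: {e,f,g}
  U256: {d,e,f,g}
  U345: {f,g}
  U346: {f,g}
  U356: {b} {d,f,g}
  U456: {e,f,g}
  U1234: {f,g}
  U1235: {d,f,g}
  U1236: {d,f,g}
  U1245: {e,f,g}
  U1246: {e,f,g}
  U1256: {d,e,f,g}
  U1345: {f,g}
  U1346: {f,g}
  U1356: {d,f,g}
  U1456: {e,f,g}
  U2345: {f,g}
  U2346: {f,g}
  U2356: {d,f,g}
  U2456: {e,f,g}
  U3456: {f,g}
  U12345: {f,g}
  U12346: {f,g}
  U12356: {d,f,g}
  U12456: {e,f,g}
  U13456: {f,g}
  U23456: {f,g}
  U123456: {f,g}
C dims 9,18,21,15; δ0: rk 7, SNF 1^7; δ1: rk 11, SNF 1^11; δ2: rk 10, SNF 1^10
degree 0: 9−7−0 = 2 → Ȟ^0 ≅ Z^2
degree 1: 18−11−7 = 0 → Ȟ^1 ≅ 0
degree 2: 21−10−11 = 0 → Ȟ^2 ≅ 0


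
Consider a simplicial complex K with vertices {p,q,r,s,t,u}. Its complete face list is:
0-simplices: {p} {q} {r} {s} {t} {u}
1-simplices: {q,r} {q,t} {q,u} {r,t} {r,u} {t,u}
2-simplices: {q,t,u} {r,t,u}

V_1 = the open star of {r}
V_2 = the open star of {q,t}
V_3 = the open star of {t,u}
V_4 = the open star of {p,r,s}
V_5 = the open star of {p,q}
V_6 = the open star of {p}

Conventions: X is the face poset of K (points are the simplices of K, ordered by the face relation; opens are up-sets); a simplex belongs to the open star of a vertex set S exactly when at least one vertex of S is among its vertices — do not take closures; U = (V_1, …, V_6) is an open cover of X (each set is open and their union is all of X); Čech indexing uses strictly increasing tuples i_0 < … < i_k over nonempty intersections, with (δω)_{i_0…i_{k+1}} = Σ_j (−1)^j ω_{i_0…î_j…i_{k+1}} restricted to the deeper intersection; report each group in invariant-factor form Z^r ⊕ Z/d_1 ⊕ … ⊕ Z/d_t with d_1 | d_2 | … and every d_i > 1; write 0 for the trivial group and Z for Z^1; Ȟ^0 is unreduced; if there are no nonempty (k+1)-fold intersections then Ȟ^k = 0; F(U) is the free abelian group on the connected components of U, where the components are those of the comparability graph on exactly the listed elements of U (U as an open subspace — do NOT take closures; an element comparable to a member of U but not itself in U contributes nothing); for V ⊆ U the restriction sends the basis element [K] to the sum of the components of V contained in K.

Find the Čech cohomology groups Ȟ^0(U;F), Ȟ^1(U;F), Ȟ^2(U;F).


Ȟ^0 = Z^3, Ȟ^1 = Z, Ȟ^2 = 0

intersection data:
  V1={{r},{q,r},{r,t},{r,u},{r,t,u}} V2={{q},{t},{q,r},{q,t},{q,u},{r,t},{t,u},{q,t,u},{r,t,u}} V3={{t},{u},{q,t},{q,u},{r,t},{r,u},{t,u},{q,t,u},{r,t,u}} V4={{p},{r},{s},{q,r},{r,t},{r,u},{r,t,u}} V5={{p},{q},{q,r},{q,t},{q,u},{q,t,u}} V6={{p}}
  V12={{q,r},{r,t},{r,t,u}} V13={{r,t},{r,u},{r,t,u}} V14={{r},{q,r},{r,t},{r,u},{r,t,u}} V15={{q,r}} V23={{t},{q,t},{q,u},{r,t},{t,u},{q,t,u},{r,t,u}} V24={{q,r},{r,t},{r,t,u}} V25={{q},{q,r},{q,t},{q,u},{q,t,u}} V34={{r,t},{r,u},{r,t,u}} V35={{q,t},{q,u},{q,t,u}} V45={{p},{q,r}} V46={{p}} V56={{p}}
  V123={{r,t},{r,t,u}} V124={{q,r},{r,t},{r,t,u}} V125={{q,r}} V134={{r,t},{r,u},{r,t,u}} V145={{q,r}} V234={{r,t},{r,t,u}} V235={{q,t},{q,u},{q,t,u}} V245={{q,r}} V456={{p}}
  V1234={{r,t},{r,t,u}} V1245={{q,r}}
components per intersection:
  V1: {{r},{q,r},{r,t},{r,u},{r,t,u}}
  V2: {{q},{t},{q,r},{q,t},{q,u},{r,t},{t,u},{q,t,u},{r,t,u}}
  V3: {{t},{u},{q,t},{q,u},{r,t},{r,u},{t,u},{q,t,u},{r,t,u}}
  V4: {{p}} {{r},{q,r},{r,t},{r,u},{r,t,u}} {{s}}
  V5: {{p}} {{q},{q,r},{q,t},{q,u},{q,t,u}}
  V6: {{p}}
  V12: {{q,r}} {{r,t},{r,t,u}}
  V13: {{r,t},{r,u},{r,t,u}}
  V14: {{r},{q,r},{r,t},{r,u},{r,t,u}}
  V15: {{q,r}}
  V23: {{t},{q,t},{q,u},{r,t},{t,u},{q,t,u},{r,t,u}}
  V24: {{q,r}} {{r,t},{r,t,u}}
  V25: {{q},{q,r},{q,t},{q,u},{q,t,u}}
  V34: {{r,t},{r,u},{r,t,u}}
  V35: {{q,t},{q,u},{q,t,u}}
  V45: {{p}} {{q,r}}
  V46: {{p}}
  V56: {{p}}
  V123: {{r,t},{r,t,u}}
  V124: {{q,r}} {{r,t},{r,t,u}}
  V125: {{q,r}}
  V134: {{r,t},{r,u},{r,t,u}}
  V145: {{q,r}}
  V234: {{r,t},{r,t,u}}
  V235: {{q,t},{q,u},{q,t,u}}
  V245: {{q,r}}
  V456: {{p}}
  V1234: {{r,t},{r,t,u}}
  V1245: {{q,r}}
C dims 9,15,10,2; δ0: rk 6, SNF 1^6; δ1: rk 8, SNF 1^8; δ2: rk 2, SNF 1^2
Ȟ^0 = (9 − 6) − 0 = 3, so Ȟ^0 ≅ Z^3
Ȟ^1 = (15 − 8) − 6 = 1, so Ȟ^1 ≅ Z
Ȟ^2 = (10 − 2) − 8 = 0, so Ȟ^2 ≅ 0


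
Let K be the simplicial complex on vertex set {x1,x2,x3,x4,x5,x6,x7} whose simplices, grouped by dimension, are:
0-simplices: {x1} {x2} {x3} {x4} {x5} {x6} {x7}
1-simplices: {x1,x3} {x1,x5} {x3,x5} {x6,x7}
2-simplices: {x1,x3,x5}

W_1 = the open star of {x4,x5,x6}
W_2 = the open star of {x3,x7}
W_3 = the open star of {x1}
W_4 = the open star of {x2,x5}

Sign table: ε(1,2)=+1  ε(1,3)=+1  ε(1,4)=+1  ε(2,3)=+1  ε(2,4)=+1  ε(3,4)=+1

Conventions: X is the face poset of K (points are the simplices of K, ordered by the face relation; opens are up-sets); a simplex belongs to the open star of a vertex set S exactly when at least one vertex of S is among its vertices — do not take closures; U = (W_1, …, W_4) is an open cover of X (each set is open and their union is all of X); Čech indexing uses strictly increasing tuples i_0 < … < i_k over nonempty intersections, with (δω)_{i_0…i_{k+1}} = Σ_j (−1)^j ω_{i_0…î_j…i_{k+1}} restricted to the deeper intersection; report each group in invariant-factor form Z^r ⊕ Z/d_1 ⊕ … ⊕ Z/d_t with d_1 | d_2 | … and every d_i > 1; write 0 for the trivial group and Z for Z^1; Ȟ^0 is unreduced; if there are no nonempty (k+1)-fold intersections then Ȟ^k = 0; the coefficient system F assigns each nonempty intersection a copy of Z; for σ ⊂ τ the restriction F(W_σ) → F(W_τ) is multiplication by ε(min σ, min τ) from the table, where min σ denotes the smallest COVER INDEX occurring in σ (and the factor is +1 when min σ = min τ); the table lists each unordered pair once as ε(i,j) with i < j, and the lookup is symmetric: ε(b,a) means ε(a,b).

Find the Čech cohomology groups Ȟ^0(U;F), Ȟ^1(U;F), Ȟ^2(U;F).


intersection data:
  W1={{x4},{x5},{x6},{x1,x5},{x3,x5},{x6,x7},{x1,x3,x5}} W2={{x3},{x7},{x1,x3},{x3,x5},{x6,x7},{x1,x3,x5}} W3={{x1},{x1,x3},{x1,x5},{x1,x3,x5}} W4={{x2},{x5},{x1,x5},{x3,x5},{x1,x3,x5}}
  W12={{x3,x5},{x6,x7},{x1,x3,x5}} W13={{x1,x5},{x1,x3,x5}} W14={{x5},{x1,x5},{x3,x5},{x1,x3,x5}} W23={{x1,x3},{x1,x3,x5}} W24={{x3,x5},{x1,x3,x5}} W34={{x1,x5},{x1,x3,x5}}
  W123={{x1,x3,x5}} W124={{x3,x5},{x1,x3,x5}} W134={{x1,x5},{x1,x3,x5}} W234={{x1,x3,x5}}
  W1234={{x1,x3,x5}}
C dims 4,6,4,1; δ0: rk 3, SNF 1^3; δ1: rk 3, SNF 1^3; δ2: rk 1, SNF 1^1
Ȟ^0 = (4 − 3) − 0 = 1, so Ȟ^0 ≅ Z
Ȟ^1 = (6 − 3) − 3 = 0, so Ȟ^1 ≅ 0
Ȟ^2 = (4 − 1) − 3 = 0, so Ȟ^2 ≅ 0

Ȟ^0 ≅ Z, Ȟ^1 ≅ 0, Ȟ^2 ≅ 0


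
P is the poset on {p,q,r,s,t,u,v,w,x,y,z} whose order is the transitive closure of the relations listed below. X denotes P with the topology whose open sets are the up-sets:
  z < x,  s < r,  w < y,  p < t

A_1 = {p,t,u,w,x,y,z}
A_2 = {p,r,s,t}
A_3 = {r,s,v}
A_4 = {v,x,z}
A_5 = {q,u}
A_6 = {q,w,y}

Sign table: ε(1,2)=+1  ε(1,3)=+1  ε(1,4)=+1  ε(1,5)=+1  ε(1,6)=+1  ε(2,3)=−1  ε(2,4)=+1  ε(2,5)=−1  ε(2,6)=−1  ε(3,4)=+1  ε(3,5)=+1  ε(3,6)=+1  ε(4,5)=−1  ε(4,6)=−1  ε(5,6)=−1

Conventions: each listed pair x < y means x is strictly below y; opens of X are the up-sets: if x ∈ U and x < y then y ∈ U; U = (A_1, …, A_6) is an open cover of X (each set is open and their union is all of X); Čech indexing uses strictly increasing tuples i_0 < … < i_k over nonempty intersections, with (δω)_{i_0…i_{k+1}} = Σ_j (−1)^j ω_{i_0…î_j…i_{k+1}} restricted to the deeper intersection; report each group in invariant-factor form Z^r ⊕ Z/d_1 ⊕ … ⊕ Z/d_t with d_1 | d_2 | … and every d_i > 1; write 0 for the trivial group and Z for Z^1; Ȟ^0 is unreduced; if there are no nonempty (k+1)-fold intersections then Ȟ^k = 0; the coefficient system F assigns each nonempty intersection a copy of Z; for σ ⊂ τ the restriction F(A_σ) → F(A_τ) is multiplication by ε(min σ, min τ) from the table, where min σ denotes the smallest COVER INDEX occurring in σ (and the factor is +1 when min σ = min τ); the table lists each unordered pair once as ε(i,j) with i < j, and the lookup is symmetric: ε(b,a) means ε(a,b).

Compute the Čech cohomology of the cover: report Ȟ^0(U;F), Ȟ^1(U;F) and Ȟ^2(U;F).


Ȟ^0(U;F) ≅ 0; Ȟ^1(U;F) ≅ Z ⊕ Z/2; Ȟ^2(U;F) ≅ 0

nonempty overlaps:
  A12={p,t} A14={x,z} A15={u} A16={w,y} A23={r,s} A34={v} A56={q}
C dims 6,7; δ0: rk 6, SNF 1^5·2
degree 0: 6−6−0 = 0 → Ȟ^0 ≅ 0
degree 1: 7−0−6 = 1 plus torsion [2] → Ȟ^1 ≅ Z ⊕ Z/2
degree 2: 0−0−0 = 0 → Ȟ^2 ≅ 0


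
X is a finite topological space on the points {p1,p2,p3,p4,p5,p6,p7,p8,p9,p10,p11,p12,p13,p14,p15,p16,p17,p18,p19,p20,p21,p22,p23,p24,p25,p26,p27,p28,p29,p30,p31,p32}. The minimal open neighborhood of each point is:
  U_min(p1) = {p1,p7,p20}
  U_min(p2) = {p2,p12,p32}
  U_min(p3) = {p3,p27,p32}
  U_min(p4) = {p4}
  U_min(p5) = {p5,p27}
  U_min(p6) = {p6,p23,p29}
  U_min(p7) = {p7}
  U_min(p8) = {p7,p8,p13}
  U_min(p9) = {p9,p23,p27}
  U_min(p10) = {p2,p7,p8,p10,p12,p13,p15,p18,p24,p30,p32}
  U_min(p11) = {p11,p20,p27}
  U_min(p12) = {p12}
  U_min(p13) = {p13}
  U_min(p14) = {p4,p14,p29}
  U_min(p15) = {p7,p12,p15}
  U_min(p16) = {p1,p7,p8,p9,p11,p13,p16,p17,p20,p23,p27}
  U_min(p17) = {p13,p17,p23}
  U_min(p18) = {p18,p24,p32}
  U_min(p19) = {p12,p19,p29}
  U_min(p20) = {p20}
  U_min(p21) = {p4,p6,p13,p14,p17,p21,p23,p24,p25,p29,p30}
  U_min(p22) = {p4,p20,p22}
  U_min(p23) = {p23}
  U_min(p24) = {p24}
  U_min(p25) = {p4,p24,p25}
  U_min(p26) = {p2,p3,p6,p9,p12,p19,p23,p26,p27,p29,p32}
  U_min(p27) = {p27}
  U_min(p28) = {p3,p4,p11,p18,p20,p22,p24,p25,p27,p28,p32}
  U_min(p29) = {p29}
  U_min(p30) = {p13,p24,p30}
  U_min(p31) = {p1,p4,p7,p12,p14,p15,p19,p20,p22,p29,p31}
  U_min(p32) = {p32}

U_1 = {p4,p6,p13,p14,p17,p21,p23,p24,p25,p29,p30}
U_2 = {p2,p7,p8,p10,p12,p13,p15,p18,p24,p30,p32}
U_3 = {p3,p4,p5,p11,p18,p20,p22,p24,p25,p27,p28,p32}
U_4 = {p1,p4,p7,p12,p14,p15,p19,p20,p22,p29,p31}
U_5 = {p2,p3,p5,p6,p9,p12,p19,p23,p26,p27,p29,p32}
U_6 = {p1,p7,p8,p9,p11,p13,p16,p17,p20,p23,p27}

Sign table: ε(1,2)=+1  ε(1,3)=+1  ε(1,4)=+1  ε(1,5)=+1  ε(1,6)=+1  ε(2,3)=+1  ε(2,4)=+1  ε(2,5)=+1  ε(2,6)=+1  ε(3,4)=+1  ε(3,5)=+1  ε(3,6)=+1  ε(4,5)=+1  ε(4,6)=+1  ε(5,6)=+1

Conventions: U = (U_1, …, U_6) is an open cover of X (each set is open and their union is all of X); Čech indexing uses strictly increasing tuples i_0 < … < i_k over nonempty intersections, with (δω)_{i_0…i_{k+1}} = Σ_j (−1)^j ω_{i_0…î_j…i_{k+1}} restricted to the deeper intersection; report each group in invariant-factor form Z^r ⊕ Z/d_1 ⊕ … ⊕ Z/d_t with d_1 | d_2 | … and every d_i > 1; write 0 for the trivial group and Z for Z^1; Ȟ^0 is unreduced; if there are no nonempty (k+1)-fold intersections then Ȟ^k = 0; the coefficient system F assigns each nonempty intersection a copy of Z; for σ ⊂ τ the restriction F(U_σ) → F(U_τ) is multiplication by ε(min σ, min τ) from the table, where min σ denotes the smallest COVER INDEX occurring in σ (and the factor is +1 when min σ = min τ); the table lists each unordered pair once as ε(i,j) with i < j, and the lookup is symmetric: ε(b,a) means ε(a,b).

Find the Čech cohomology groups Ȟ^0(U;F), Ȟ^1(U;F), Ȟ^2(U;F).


nerve simplices:
  U12={p13,p24,p30} U13={p4,p24,p25} U14={p4,p14,p29} U15={p6,p23,p29} U16={p13,p17,p23} U23={p18,p24,p32} U24={p7,p12,p15} U25={p2,p12,p32} U26={p7,p8,p13} U34={p4,p20,p22} U35={p3,p5,p27,p32} U36={p11,p20,p27} U45={p12,p19,p29} U46={p1,p7,p20} U56={p9,p23,p27}
  U123={p24} U126={p13} U134={p4} U145={p29} U156={p23} U235={p32} U245={p12} U246={p7} U346={p20} U356={p27}
C dims 6,15,10; δ0: rk 5, SNF 1^5; δ1: rk 10, SNF 1^9·2
degree 0: 6−5−0 = 1 → Ȟ^0 ≅ Z
degree 1: 15−10−5 = 0 → Ȟ^1 ≅ 0
degree 2: 10−0−10 = 0 plus torsion [2] → Ȟ^2 ≅ Z/2

Ȟ^0 ≅ Z,  Ȟ^1 ≅ 0,  Ȟ^2 ≅ Z/2


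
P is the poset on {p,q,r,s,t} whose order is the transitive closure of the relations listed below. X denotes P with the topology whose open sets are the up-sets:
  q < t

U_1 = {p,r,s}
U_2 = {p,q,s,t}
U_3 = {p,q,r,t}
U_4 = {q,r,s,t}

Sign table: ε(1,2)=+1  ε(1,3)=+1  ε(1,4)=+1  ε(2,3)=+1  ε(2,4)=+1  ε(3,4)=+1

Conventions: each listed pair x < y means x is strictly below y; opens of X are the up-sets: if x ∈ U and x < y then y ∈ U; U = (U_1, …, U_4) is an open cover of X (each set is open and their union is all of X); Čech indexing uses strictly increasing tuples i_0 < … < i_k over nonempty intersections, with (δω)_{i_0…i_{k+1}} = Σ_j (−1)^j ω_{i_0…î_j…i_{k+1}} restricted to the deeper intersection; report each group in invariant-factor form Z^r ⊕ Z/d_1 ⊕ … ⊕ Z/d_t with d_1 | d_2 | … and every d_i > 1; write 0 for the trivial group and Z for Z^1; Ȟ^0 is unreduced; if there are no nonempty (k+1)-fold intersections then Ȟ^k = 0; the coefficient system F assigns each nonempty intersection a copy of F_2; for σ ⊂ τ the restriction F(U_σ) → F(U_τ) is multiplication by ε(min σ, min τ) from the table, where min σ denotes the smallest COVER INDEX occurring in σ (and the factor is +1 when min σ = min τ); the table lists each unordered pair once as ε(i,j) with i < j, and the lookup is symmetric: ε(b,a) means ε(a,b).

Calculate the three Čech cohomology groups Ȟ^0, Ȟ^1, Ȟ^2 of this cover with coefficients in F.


Ȟ^0 = Z/2,  Ȟ^1 = 0,  Ȟ^2 = Z/2

nerve simplices:
  U12={p,s} U13={p,r} U14={r,s} U23={p,q,t} U24={q,s,t} U34={q,r,t}
  U123={p} U124={s} U134={r} U234={q,t}
C dims 4,6,4; δ0: rk_F2 3; δ1: rk_F2 3
degree 0: 4−3−0 = 1 → Ȟ^0 ≅ Z/2
degree 1: 6−3−3 = 0 → Ȟ^1 ≅ 0
degree 2: 4−0−3 = 1 → Ȟ^2 ≅ Z/2


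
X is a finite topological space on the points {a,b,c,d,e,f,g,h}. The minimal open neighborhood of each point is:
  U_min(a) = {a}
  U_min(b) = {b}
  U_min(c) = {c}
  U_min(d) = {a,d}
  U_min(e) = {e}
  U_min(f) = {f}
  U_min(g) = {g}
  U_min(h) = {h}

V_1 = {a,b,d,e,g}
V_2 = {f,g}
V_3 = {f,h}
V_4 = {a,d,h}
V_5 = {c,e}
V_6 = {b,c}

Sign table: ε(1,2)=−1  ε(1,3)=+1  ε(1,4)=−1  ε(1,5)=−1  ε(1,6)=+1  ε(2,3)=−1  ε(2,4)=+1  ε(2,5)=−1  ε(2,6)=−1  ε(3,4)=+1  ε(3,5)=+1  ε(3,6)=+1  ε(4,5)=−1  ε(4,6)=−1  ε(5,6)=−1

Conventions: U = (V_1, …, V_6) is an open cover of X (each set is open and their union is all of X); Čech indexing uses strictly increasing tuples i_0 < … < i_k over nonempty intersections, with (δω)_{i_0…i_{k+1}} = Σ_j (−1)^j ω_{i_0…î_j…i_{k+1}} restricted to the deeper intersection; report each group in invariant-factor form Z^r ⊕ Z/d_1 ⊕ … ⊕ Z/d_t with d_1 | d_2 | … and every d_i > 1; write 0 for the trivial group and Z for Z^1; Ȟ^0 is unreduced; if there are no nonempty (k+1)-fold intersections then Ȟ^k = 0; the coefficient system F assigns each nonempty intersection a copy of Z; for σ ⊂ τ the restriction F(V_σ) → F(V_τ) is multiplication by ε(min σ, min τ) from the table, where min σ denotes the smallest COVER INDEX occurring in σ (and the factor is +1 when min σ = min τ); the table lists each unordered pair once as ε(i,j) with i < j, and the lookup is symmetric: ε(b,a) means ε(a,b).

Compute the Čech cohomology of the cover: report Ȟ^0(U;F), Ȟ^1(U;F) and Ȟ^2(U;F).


nonempty intersections:
  V12={g} V14={a,d} V15={e} V16={b} V23={f} V34={h} V56={c}
C dims 6,7; δ0: rk 6, SNF 1^5·2
Ȟ^0: (6−6)−0=0 ⇒ 0
Ȟ^1: (7−0)−6=1 plus torsion [2] ⇒ Z ⊕ Z/2
Ȟ^2: (0−0)−0=0 ⇒ 0

Ȟ^0 = 0, Ȟ^1 = Z ⊕ Z/2, Ȟ^2 = 0


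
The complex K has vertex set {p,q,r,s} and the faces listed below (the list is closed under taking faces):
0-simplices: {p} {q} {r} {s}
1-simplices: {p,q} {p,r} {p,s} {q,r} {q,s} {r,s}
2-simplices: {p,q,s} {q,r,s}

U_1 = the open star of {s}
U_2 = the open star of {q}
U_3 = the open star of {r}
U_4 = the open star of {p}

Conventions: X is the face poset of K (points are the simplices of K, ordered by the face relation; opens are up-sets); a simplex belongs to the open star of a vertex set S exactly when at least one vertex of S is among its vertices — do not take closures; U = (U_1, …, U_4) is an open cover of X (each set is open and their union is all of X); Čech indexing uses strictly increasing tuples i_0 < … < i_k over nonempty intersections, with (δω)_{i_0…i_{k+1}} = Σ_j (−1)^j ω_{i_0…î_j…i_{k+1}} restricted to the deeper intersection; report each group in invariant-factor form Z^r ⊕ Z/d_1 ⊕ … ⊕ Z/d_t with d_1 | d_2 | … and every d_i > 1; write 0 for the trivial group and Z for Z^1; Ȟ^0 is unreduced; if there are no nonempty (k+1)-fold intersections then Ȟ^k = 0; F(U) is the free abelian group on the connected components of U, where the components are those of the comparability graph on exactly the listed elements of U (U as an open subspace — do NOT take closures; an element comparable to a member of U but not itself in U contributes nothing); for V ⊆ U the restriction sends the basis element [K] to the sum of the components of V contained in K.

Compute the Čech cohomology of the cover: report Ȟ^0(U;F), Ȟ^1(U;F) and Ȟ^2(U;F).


intersection data:
  U1={{s},{p,s},{q,s},{r,s},{p,q,s},{q,r,s}} U2={{q},{p,q},{q,r},{q,s},{p,q,s},{q,r,s}} U3={{r},{p,r},{q,r},{r,s},{q,r,s}} U4={{p},{p,q},{p,r},{p,s},{p,q,s}}
  U12={{q,s},{p,q,s},{q,r,s}} U13={{r,s},{q,r,s}} U14={{p,s},{p,q,s}} U23={{q,r},{q,r,s}} U24={{p,q},{p,q,s}} U34={{p,r}}
  U123={{q,r,s}} U124={{p,q,s}}
components per intersection:
  U1: {{s},{p,s},{q,s},{r,s},{p,q,s},{q,r,s}}
  U2: {{q},{p,q},{q,r},{q,s},{p,q,s},{q,r,s}}
  U3: {{r},{p,r},{q,r},{r,s},{q,r,s}}
  U4: {{p},{p,q},{p,r},{p,s},{p,q,s}}
  U12: {{q,s},{p,q,s},{q,r,s}}
  U13: {{r,s},{q,r,s}}
  U14: {{p,s},{p,q,s}}
  U23: {{q,r},{q,r,s}}
  U24: {{p,q},{p,q,s}}
  U34: {{p,r}}
  U123: {{q,r,s}}
  U124: {{p,q,s}}
C dims 4,6,2; δ0: rk 3, SNF 1^3; δ1: rk 2, SNF 1^2
Ȟ^0 = (4 − 3) − 0 = 1, so Ȟ^0 ≅ Z
Ȟ^1 = (6 − 2) − 3 = 1, so Ȟ^1 ≅ Z
Ȟ^2 = (2 − 0) − 2 = 0, so Ȟ^2 ≅ 0

Ȟ^0 ≅ Z; Ȟ^1 ≅ Z; Ȟ^2 ≅ 0


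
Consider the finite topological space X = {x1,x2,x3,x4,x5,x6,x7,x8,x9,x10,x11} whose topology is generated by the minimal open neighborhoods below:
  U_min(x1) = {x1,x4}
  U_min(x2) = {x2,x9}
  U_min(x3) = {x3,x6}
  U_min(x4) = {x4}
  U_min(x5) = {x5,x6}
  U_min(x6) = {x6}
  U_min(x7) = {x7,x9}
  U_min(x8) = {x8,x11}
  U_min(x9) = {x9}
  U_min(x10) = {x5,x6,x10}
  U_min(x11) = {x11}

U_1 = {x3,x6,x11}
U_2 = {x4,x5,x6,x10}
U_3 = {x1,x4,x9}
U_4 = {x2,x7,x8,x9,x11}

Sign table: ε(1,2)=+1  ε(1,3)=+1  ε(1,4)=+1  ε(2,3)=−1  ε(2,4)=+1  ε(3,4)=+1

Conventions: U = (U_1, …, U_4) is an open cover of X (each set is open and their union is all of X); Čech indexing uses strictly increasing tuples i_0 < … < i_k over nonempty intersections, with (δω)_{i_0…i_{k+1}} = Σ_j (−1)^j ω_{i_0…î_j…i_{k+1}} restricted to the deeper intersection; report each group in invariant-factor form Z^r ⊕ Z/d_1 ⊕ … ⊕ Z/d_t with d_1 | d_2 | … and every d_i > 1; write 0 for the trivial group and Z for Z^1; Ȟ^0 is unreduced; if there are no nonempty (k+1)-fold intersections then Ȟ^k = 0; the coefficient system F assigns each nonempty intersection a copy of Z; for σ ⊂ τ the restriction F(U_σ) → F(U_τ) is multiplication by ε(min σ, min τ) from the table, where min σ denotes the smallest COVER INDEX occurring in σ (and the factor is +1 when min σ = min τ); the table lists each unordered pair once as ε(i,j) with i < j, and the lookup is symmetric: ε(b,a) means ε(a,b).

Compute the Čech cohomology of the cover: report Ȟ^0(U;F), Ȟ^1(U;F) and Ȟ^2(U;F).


cover nerve:
  U12={x6} U14={x11} U23={x4} U34={x9}
C dims 4,4; δ0: rk 4, SNF 1^3·2
Ȟ^0: (4−4)−0=0 ⇒ 0
Ȟ^1: (4−0)−4=0 plus torsion [2] ⇒ Z/2
Ȟ^2: (0−0)−0=0 ⇒ 0

Ȟ^0 ≅ 0,  Ȟ^1 ≅ Z/2,  Ȟ^2 ≅ 0
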